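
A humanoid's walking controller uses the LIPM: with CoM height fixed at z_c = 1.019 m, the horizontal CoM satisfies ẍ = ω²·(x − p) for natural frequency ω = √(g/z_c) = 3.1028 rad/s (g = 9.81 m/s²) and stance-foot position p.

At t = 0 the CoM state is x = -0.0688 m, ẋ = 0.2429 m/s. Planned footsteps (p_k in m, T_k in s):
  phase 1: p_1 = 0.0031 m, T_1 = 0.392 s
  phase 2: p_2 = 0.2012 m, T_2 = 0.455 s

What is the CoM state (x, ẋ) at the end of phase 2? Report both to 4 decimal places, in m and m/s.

x = -0.1906, ẋ = -1.0322

phase 1: p=0.0031, T=0.392, ωT=1.216298, cosh=1.835498, sinh=1.539172; start (x,ẋ)=(-0.068800, 0.242900) → end (x,ẋ)=(-0.008380, 0.102466)
phase 2: p=0.2012, T=0.455, ωT=1.411774, cosh=2.173469, sinh=1.929759; start (x,ẋ)=(-0.008380, 0.102466) → end (x,ẋ)=(-0.190587, -1.032182)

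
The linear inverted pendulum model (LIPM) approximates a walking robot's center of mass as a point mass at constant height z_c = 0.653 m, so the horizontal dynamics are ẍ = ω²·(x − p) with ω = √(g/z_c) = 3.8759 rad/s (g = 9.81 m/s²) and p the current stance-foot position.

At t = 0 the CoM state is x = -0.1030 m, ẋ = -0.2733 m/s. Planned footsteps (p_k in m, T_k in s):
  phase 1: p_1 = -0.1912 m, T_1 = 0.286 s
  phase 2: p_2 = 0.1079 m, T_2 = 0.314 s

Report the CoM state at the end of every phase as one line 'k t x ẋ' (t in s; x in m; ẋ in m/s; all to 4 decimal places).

phase 1: p=-0.1912, T=0.286, ωT=1.108507, cosh=1.679942, sinh=1.349891; start (x,ẋ)=(-0.103000, -0.273300) → end (x,ẋ)=(-0.138213, 0.002338)
phase 2: p=0.1079, T=0.314, ωT=1.217033, cosh=1.836630, sinh=1.540522; start (x,ẋ)=(-0.138213, 0.002338) → end (x,ẋ)=(-0.343190, -1.465227)

1 0.2860 -0.1382 0.0023
2 0.6000 -0.3432 -1.4652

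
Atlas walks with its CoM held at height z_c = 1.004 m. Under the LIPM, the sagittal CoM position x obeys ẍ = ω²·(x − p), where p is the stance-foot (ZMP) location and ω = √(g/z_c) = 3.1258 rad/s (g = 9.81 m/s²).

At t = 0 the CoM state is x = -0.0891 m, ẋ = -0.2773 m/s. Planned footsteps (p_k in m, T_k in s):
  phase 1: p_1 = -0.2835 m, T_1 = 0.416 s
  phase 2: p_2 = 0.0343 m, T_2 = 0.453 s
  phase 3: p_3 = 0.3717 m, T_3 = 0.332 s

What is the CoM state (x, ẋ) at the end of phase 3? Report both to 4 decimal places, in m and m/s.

x = 0.2332, ẋ = 0.0054

phase 1: p=-0.2835, T=0.416, ωT=1.300333, cosh=1.971480, sinh=1.699038; start (x,ẋ)=(-0.089100, -0.277300) → end (x,ẋ)=(-0.050972, 0.485739)
phase 2: p=0.0343, T=0.453, ωT=1.415987, cosh=2.181619, sinh=1.938934; start (x,ẋ)=(-0.050972, 0.485739) → end (x,ẋ)=(0.149573, 0.542890)
phase 3: p=0.3717, T=0.332, ωT=1.037766, cosh=1.588574, sinh=1.234329; start (x,ẋ)=(0.149573, 0.542890) → end (x,ẋ)=(0.233214, 0.005397)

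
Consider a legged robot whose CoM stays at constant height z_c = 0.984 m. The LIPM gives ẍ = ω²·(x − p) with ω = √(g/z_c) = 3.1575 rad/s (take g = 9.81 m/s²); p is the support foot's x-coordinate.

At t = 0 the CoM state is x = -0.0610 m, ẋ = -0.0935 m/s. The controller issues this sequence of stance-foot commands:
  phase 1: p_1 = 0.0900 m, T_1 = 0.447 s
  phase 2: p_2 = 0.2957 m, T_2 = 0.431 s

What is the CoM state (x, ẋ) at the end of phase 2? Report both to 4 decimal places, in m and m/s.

x = -1.5800, ẋ = -5.7320

phase 1: p=0.0900, T=0.447, ωT=1.411403, cosh=2.172753, sinh=1.928951; start (x,ẋ)=(-0.061000, -0.093500) → end (x,ẋ)=(-0.295206, -1.122843)
phase 2: p=0.2957, T=0.431, ωT=1.360882, cosh=2.078034, sinh=1.821599; start (x,ẋ)=(-0.295206, -1.122843) → end (x,ẋ)=(-1.580004, -5.732018)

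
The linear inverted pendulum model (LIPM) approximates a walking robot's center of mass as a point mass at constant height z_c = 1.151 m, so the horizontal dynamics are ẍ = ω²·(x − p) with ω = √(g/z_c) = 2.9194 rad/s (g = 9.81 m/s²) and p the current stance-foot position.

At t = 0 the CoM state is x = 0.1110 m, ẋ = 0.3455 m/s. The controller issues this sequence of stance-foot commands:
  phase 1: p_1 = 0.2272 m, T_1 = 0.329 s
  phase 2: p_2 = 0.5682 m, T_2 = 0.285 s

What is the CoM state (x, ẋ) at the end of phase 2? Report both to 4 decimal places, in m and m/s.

phase 1: p=0.2272, T=0.329, ωT=0.960483, cosh=1.497833, sinh=1.115125; start (x,ẋ)=(0.111000, 0.345500) → end (x,ẋ)=(0.185123, 0.139213)
phase 2: p=0.5682, T=0.285, ωT=0.832029, cosh=1.366571, sinh=0.931406; start (x,ẋ)=(0.185123, 0.139213) → end (x,ẋ)=(0.089112, -0.851399)

x = 0.0891, ẋ = -0.8514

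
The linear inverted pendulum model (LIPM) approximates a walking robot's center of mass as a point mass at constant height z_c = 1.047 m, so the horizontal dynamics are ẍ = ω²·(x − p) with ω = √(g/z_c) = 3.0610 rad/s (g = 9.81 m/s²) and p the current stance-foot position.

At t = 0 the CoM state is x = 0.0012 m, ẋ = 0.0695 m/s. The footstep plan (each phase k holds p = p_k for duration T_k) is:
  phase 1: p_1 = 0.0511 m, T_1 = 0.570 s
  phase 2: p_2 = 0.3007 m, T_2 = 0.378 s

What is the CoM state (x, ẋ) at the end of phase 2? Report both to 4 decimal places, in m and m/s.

phase 1: p=0.0511, T=0.570, ωT=1.744770, cosh=2.949635, sinh=2.774950; start (x,ẋ)=(0.001200, 0.069500) → end (x,ẋ)=(-0.033082, -0.218857)
phase 2: p=0.3007, T=0.378, ωT=1.157058, cosh=1.747486, sinh=1.433076; start (x,ẋ)=(-0.033082, -0.218857) → end (x,ẋ)=(-0.385041, -1.846631)

x = -0.3850, ẋ = -1.8466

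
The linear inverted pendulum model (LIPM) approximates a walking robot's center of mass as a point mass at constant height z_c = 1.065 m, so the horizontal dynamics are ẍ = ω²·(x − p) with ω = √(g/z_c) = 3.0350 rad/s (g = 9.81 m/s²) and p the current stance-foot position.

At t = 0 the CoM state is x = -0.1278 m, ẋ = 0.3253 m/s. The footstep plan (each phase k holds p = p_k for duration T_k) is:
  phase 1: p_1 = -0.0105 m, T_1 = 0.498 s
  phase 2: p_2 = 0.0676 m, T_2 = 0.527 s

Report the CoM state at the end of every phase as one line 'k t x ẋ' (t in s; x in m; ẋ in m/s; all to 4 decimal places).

phase 1: p=-0.0105, T=0.498, ωT=1.511430, cosh=2.376901, sinh=2.156307; start (x,ẋ)=(-0.127800, 0.325300) → end (x,ẋ)=(-0.058191, 0.005549)
phase 2: p=0.0676, T=0.527, ωT=1.599445, cosh=2.576146, sinh=2.374138; start (x,ẋ)=(-0.058191, 0.005549) → end (x,ẋ)=(-0.252116, -0.892096)

1 0.4980 -0.0582 0.0055
2 1.0250 -0.2521 -0.8921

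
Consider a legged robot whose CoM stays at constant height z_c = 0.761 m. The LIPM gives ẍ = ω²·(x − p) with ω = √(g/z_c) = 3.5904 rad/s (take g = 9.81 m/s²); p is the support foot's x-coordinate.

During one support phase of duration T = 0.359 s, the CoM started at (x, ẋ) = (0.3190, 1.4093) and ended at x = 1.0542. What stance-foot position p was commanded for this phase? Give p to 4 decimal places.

ωT = 3.5904·0.359 = 1.288954; cosh(ωT) = 1.952273, sinh(ωT) = 1.676714
x(T) = p + (x₀−p)·cosh(ωT) + (ẋ₀/ω)·sinh(ωT) ⇒ p·(1 − cosh) = x(T) − x₀·cosh − (ẋ₀/ω)·sinh
numerator   = 1.0542 − (0.3190)·1.952273 − (1.4093/3.5904)·1.676714 = -0.226717
denominator = 1 − 1.952273 = -0.952273
p = -0.226717 / -0.952273 = 0.2381

p = 0.2381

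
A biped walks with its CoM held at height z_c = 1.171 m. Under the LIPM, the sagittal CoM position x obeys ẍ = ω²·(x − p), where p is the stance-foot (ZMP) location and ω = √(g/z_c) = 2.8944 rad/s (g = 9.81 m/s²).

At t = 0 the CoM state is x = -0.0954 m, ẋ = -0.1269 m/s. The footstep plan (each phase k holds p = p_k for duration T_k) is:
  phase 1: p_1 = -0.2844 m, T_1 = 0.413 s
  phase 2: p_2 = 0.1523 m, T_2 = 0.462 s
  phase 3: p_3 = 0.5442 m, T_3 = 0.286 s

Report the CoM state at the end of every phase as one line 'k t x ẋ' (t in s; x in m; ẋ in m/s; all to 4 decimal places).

1 0.4130 -0.0093 0.5923
2 0.8750 0.1861 0.3763
3 1.1610 0.1766 -0.4466

phase 1: p=-0.2844, T=0.413, ωT=1.195387, cosh=1.803712, sinh=1.501125; start (x,ẋ)=(-0.095400, -0.126900) → end (x,ẋ)=(-0.009313, 0.592287)
phase 2: p=0.1523, T=0.462, ωT=1.337213, cosh=2.035495, sinh=1.772919; start (x,ẋ)=(-0.009313, 0.592287) → end (x,ẋ)=(0.186134, 0.376276)
phase 3: p=0.5442, T=0.286, ωT=0.827798, cosh=1.362643, sinh=0.925632; start (x,ẋ)=(0.186134, 0.376276) → end (x,ẋ)=(0.176617, -0.446583)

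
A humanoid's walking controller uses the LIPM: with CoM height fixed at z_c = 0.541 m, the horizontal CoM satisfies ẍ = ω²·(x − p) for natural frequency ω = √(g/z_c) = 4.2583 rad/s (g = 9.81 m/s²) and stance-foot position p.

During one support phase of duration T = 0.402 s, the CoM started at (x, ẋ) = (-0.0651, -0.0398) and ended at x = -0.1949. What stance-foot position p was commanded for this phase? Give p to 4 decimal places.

p = -0.0088

ωT = 4.2583·0.402 = 1.711837; cosh(ωT) = 2.859830, sinh(ωT) = 2.679296
x(T) = p + (x₀−p)·cosh(ωT) + (ẋ₀/ω)·sinh(ωT) ⇒ p·(1 − cosh) = x(T) − x₀·cosh − (ẋ₀/ω)·sinh
numerator   = -0.1949 − (-0.0651)·2.859830 − (-0.0398/4.2583)·2.679296 = 0.016317
denominator = 1 − 2.859830 = -1.859830
p = 0.016317 / -1.859830 = -0.0088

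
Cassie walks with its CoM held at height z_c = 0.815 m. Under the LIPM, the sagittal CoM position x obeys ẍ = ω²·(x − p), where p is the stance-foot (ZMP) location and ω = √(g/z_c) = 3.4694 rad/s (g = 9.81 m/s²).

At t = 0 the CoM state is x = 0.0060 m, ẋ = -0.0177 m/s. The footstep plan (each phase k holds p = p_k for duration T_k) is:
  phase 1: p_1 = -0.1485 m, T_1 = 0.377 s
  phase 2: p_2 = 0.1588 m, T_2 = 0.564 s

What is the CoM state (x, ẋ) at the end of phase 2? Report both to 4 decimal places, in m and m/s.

x = 1.0079, ẋ = 3.0755

phase 1: p=-0.1485, T=0.377, ωT=1.307964, cosh=1.984502, sinh=1.714132; start (x,ẋ)=(0.006000, -0.017700) → end (x,ẋ)=(0.149361, 0.883688)
phase 2: p=0.1588, T=0.564, ωT=1.956742, cosh=3.608775, sinh=3.467457; start (x,ẋ)=(0.149361, 0.883688) → end (x,ẋ)=(1.007928, 3.075473)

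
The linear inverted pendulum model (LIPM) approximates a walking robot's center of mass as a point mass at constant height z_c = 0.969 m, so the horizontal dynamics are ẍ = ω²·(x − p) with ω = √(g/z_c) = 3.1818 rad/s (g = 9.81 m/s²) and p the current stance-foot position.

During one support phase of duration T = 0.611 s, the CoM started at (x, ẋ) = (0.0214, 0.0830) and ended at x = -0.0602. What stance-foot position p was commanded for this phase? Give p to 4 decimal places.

ωT = 3.1818·0.611 = 1.944080; cosh(ωT) = 3.565159, sinh(ωT) = 3.422040
x(T) = p + (x₀−p)·cosh(ωT) + (ẋ₀/ω)·sinh(ωT) ⇒ p·(1 − cosh) = x(T) − x₀·cosh − (ẋ₀/ω)·sinh
numerator   = -0.0602 − (0.0214)·3.565159 − (0.0830/3.1818)·3.422040 = -0.225761
denominator = 1 − 3.565159 = -2.565159
p = -0.225761 / -2.565159 = 0.0880

p = 0.0880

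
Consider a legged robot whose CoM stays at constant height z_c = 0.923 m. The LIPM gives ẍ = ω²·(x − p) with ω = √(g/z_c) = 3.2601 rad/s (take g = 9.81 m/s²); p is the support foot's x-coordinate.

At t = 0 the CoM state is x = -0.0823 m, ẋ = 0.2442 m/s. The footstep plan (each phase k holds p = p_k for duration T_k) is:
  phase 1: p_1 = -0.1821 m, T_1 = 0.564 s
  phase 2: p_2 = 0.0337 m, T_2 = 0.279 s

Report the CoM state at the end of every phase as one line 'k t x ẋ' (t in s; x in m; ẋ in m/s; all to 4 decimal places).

1 0.5640 0.3692 1.7843
2 0.8430 1.0872 3.7125

phase 1: p=-0.1821, T=0.564, ωT=1.838696, cosh=3.223680, sinh=3.064655; start (x,ẋ)=(-0.082300, 0.244200) → end (x,ẋ)=(0.369183, 1.784333)
phase 2: p=0.0337, T=0.279, ωT=0.909568, cosh=1.442974, sinh=1.040276; start (x,ẋ)=(0.369183, 1.784333) → end (x,ẋ)=(1.087162, 3.712504)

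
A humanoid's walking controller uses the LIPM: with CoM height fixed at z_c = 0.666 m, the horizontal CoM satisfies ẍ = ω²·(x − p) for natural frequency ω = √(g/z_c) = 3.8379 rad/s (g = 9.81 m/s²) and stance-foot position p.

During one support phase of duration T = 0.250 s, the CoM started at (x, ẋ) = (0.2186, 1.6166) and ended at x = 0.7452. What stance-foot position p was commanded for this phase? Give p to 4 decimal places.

ωT = 3.8379·0.250 = 0.959475; cosh(ωT) = 1.496710, sinh(ωT) = 1.113616
x(T) = p + (x₀−p)·cosh(ωT) + (ẋ₀/ω)·sinh(ωT) ⇒ p·(1 − cosh) = x(T) − x₀·cosh − (ẋ₀/ω)·sinh
numerator   = 0.7452 − (0.2186)·1.496710 − (1.6166/3.8379)·1.113616 = -0.051058
denominator = 1 − 1.496710 = -0.496710
p = -0.051058 / -0.496710 = 0.1028

p = 0.1028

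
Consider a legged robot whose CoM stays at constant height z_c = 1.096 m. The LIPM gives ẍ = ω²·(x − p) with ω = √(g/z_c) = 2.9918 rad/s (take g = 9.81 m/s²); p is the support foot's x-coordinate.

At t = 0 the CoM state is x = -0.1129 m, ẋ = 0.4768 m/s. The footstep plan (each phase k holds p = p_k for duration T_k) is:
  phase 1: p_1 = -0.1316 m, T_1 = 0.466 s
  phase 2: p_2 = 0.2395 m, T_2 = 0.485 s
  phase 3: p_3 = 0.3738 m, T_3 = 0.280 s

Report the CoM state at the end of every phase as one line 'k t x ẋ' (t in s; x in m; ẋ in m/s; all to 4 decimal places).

phase 1: p=-0.1316, T=0.466, ωT=1.394179, cosh=2.139850, sinh=1.891813; start (x,ẋ)=(-0.112900, 0.476800) → end (x,ẋ)=(0.209911, 1.126121)
phase 2: p=0.2395, T=0.485, ωT=1.451023, cosh=2.250904, sinh=2.016574; start (x,ẋ)=(0.209911, 1.126121) → end (x,ẋ)=(0.931942, 2.356277)
phase 3: p=0.3738, T=0.280, ωT=0.837704, cosh=1.371879, sinh=0.939176; start (x,ẋ)=(0.931942, 2.356277) → end (x,ẋ)=(1.879178, 4.800809)

1 0.4660 0.2099 1.1261
2 0.9510 0.9319 2.3563
3 1.2310 1.8792 4.8008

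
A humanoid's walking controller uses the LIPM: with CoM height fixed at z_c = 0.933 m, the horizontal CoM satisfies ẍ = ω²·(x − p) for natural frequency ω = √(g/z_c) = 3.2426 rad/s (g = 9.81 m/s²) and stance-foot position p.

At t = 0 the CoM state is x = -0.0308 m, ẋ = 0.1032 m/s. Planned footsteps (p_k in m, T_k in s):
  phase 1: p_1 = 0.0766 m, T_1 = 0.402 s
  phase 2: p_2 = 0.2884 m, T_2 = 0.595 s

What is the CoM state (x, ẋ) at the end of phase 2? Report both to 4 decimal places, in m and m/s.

phase 1: p=0.0766, T=0.402, ωT=1.303525, cosh=1.976914, sinh=1.705341; start (x,ẋ)=(-0.030800, 0.103200) → end (x,ẋ)=(-0.081446, -0.389876)
phase 2: p=0.2884, T=0.595, ωT=1.929347, cosh=3.515128, sinh=3.369885; start (x,ẋ)=(-0.081446, -0.389876) → end (x,ẋ)=(-1.416836, -5.411840)

x = -1.4168, ẋ = -5.4118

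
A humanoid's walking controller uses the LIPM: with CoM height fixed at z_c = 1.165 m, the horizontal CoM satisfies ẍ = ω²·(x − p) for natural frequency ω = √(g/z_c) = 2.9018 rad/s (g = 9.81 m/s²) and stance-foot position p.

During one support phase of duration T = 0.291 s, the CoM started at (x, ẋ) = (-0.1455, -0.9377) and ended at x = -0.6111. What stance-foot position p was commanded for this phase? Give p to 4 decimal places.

p = 0.2752

ωT = 2.9018·0.291 = 0.844424; cosh(ωT) = 1.378221, sinh(ωT) = 0.948416
x(T) = p + (x₀−p)·cosh(ωT) + (ẋ₀/ω)·sinh(ωT) ⇒ p·(1 − cosh) = x(T) − x₀·cosh − (ẋ₀/ω)·sinh
numerator   = -0.6111 − (-0.1455)·1.378221 − (-0.9377/2.9018)·0.948416 = -0.104094
denominator = 1 − 1.378221 = -0.378221
p = -0.104094 / -0.378221 = 0.2752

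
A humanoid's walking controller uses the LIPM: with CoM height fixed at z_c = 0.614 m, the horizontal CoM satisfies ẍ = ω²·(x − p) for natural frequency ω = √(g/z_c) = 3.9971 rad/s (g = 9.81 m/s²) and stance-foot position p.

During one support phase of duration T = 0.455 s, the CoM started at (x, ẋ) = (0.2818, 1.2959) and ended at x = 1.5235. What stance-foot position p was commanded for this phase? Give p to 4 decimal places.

ωT = 3.9971·0.455 = 1.818681; cosh(ωT) = 3.162980, sinh(ωT) = 3.000740
x(T) = p + (x₀−p)·cosh(ωT) + (ẋ₀/ω)·sinh(ωT) ⇒ p·(1 − cosh) = x(T) − x₀·cosh − (ẋ₀/ω)·sinh
numerator   = 1.5235 − (0.2818)·3.162980 − (1.2959/3.9971)·3.000740 = -0.340698
denominator = 1 − 3.162980 = -2.162980
p = -0.340698 / -2.162980 = 0.1575

p = 0.1575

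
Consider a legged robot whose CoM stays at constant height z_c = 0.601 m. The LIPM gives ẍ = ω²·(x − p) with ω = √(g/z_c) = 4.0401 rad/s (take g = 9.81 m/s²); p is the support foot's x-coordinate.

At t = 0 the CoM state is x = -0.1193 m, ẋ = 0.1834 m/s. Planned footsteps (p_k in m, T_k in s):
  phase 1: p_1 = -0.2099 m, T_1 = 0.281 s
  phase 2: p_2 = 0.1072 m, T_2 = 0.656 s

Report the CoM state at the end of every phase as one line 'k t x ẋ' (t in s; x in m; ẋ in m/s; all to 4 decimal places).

1 0.2810 0.0090 0.8256
2 0.9370 0.8477 3.0782

phase 1: p=-0.2099, T=0.281, ωT=1.135268, cosh=1.716672, sinh=1.395336; start (x,ẋ)=(-0.119300, 0.183400) → end (x,ẋ)=(0.008972, 0.825577)
phase 2: p=0.1072, T=0.656, ωT=2.650306, cosh=7.114497, sinh=7.043868; start (x,ẋ)=(0.008972, 0.825577) → end (x,ẋ)=(0.847738, 3.078187)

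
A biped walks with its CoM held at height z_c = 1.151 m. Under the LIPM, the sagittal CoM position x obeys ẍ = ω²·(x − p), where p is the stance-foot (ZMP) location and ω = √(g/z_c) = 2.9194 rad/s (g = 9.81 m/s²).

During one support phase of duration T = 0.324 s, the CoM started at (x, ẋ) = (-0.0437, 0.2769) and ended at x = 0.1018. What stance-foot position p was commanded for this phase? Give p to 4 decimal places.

ωT = 2.9194·0.324 = 0.945886; cosh(ωT) = 1.481714, sinh(ωT) = 1.093379
x(T) = p + (x₀−p)·cosh(ωT) + (ẋ₀/ω)·sinh(ωT) ⇒ p·(1 − cosh) = x(T) − x₀·cosh − (ẋ₀/ω)·sinh
numerator   = 0.1018 − (-0.0437)·1.481714 − (0.2769/2.9194)·1.093379 = 0.062846
denominator = 1 − 1.481714 = -0.481714
p = 0.062846 / -0.481714 = -0.1305

p = -0.1305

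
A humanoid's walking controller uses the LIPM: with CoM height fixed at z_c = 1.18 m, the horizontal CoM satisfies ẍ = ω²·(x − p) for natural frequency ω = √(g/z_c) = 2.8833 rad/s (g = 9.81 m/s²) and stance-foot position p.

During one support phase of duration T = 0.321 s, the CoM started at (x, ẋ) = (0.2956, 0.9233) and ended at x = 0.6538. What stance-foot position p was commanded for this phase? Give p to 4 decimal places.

ωT = 2.8833·0.321 = 0.925539; cosh(ωT) = 1.459773, sinh(ωT) = 1.063456
x(T) = p + (x₀−p)·cosh(ωT) + (ẋ₀/ω)·sinh(ωT) ⇒ p·(1 − cosh) = x(T) − x₀·cosh − (ẋ₀/ω)·sinh
numerator   = 0.6538 − (0.2956)·1.459773 − (0.9233/2.8833)·1.063456 = -0.118252
denominator = 1 − 1.459773 = -0.459773
p = -0.118252 / -0.459773 = 0.2572

p = 0.2572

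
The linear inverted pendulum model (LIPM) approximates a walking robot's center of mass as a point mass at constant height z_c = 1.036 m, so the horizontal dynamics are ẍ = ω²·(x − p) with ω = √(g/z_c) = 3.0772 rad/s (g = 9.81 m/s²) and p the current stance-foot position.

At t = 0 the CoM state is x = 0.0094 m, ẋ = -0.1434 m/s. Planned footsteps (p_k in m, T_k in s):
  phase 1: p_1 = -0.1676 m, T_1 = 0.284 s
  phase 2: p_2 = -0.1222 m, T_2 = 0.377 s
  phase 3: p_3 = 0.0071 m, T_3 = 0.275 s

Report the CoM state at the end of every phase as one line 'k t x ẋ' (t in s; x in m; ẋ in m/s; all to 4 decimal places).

phase 1: p=-0.1676, T=0.284, ωT=0.873925, cosh=1.406804, sinh=0.989493; start (x,ẋ)=(0.009400, -0.143400) → end (x,ẋ)=(0.035293, 0.337206)
phase 2: p=-0.1222, T=0.377, ωT=1.160104, cosh=1.751860, sinh=1.438406; start (x,ẋ)=(0.035293, 0.337206) → end (x,ẋ)=(0.311330, 1.287844)
phase 3: p=0.0071, T=0.275, ωT=0.846230, cosh=1.379936, sinh=0.950907; start (x,ẋ)=(0.311330, 1.287844) → end (x,ẋ)=(0.824883, 2.667358)

1 0.2840 0.0353 0.3372
2 0.6610 0.3113 1.2878
3 0.9360 0.8249 2.6674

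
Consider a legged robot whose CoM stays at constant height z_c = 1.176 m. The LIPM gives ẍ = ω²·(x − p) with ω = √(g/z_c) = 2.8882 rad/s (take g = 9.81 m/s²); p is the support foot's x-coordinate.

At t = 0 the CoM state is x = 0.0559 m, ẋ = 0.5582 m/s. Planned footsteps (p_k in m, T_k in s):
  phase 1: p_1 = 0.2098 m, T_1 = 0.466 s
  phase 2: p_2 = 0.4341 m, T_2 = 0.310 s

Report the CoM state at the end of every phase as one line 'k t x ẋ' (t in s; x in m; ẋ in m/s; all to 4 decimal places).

1 0.4660 0.2402 0.3489
2 0.7760 0.2804 -0.0727

phase 1: p=0.2098, T=0.466, ωT=1.345901, cosh=2.050976, sinh=1.790671; start (x,ẋ)=(0.055900, 0.558200) → end (x,ẋ)=(0.240236, 0.348912)
phase 2: p=0.4341, T=0.310, ωT=0.895342, cosh=1.428320, sinh=1.019853; start (x,ẋ)=(0.240236, 0.348912) → end (x,ẋ)=(0.280405, -0.072674)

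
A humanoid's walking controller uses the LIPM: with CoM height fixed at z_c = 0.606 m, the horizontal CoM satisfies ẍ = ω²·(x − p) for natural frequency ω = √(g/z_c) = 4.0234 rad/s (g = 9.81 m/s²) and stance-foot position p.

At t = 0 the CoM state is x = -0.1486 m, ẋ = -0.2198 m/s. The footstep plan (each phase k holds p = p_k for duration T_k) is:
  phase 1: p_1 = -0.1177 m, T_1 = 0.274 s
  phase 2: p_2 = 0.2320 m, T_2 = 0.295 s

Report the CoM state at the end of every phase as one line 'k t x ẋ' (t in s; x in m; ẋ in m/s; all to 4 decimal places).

1 0.2740 -0.2425 -0.5340
2 0.5690 -0.8151 -3.7934

phase 1: p=-0.1177, T=0.274, ωT=1.102412, cosh=1.671744, sinh=1.339675; start (x,ẋ)=(-0.148600, -0.219800) → end (x,ẋ)=(-0.242544, -0.534002)
phase 2: p=0.2320, T=0.295, ωT=1.186903, cosh=1.791041, sinh=1.485876; start (x,ẋ)=(-0.242544, -0.534002) → end (x,ẋ)=(-0.815139, -3.793373)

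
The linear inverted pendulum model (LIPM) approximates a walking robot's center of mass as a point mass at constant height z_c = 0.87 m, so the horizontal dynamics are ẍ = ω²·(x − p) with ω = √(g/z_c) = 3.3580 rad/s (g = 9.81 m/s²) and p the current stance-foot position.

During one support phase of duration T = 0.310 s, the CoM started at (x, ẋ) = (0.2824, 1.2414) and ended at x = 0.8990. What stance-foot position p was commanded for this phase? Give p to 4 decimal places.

ωT = 3.3580·0.310 = 1.040980; cosh(ωT) = 1.592550, sinh(ωT) = 1.239441
x(T) = p + (x₀−p)·cosh(ωT) + (ẋ₀/ω)·sinh(ωT) ⇒ p·(1 − cosh) = x(T) − x₀·cosh − (ẋ₀/ω)·sinh
numerator   = 0.8990 − (0.2824)·1.592550 − (1.2414/3.3580)·1.239441 = -0.008938
denominator = 1 − 1.592550 = -0.592550
p = -0.008938 / -0.592550 = 0.0151

p = 0.0151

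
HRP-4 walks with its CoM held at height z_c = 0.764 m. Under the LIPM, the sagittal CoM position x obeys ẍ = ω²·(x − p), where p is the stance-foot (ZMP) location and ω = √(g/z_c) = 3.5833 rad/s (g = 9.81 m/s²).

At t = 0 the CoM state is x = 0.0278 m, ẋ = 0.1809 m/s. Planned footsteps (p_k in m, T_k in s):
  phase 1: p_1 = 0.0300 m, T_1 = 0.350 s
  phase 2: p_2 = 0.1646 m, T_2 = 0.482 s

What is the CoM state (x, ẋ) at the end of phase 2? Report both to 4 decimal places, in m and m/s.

x = 0.2487, ẋ = 0.3966

phase 1: p=0.0300, T=0.350, ωT=1.254155, cosh=1.895096, sinh=1.609779; start (x,ẋ)=(0.027800, 0.180900) → end (x,ẋ)=(0.107099, 0.330133)
phase 2: p=0.1646, T=0.482, ωT=1.727151, cosh=2.901197, sinh=2.723407; start (x,ẋ)=(0.107099, 0.330133) → end (x,ẋ)=(0.248689, 0.396642)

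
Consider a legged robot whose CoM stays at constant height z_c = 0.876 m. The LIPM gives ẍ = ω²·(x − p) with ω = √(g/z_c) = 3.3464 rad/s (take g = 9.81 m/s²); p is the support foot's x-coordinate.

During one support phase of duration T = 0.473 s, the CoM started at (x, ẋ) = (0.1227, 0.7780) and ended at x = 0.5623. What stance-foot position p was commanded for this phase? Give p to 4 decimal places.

ωT = 3.3464·0.473 = 1.582847; cosh(ωT) = 2.537094, sinh(ωT) = 2.331705
x(T) = p + (x₀−p)·cosh(ωT) + (ẋ₀/ω)·sinh(ωT) ⇒ p·(1 − cosh) = x(T) − x₀·cosh − (ẋ₀/ω)·sinh
numerator   = 0.5623 − (0.1227)·2.537094 − (0.7780/3.3464)·2.331705 = -0.291096
denominator = 1 − 2.537094 = -1.537094
p = -0.291096 / -1.537094 = 0.1894

p = 0.1894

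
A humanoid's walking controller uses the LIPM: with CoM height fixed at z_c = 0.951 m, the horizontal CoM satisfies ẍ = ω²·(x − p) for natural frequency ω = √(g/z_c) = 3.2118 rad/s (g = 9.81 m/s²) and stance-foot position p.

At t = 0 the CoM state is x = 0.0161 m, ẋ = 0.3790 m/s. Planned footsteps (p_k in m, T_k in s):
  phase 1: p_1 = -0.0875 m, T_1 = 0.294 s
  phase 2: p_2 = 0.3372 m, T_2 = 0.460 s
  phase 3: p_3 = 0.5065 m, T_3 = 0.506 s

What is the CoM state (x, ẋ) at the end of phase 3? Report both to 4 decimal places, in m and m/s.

x = 1.6640, ẋ = 3.8869

phase 1: p=-0.0875, T=0.294, ωT=0.944269, cosh=1.479949, sinh=1.090985; start (x,ẋ)=(0.016100, 0.379000) → end (x,ẋ)=(0.194562, 0.923918)
phase 2: p=0.3372, T=0.460, ωT=1.477428, cosh=2.304943, sinh=2.076719; start (x,ẋ)=(0.194562, 0.923918) → end (x,ẋ)=(0.605823, 1.178178)
phase 3: p=0.5065, T=0.506, ωT=1.625171, cosh=2.638082, sinh=2.441204; start (x,ẋ)=(0.605823, 1.178178) → end (x,ẋ)=(1.664023, 3.886885)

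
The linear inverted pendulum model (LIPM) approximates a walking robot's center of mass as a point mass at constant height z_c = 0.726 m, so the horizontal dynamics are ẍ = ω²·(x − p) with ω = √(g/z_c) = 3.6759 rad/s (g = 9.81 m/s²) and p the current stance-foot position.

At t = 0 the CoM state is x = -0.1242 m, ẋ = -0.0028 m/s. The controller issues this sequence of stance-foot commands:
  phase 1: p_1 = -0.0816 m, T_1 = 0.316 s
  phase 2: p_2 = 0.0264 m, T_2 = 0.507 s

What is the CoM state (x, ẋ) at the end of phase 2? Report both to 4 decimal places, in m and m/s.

phase 1: p=-0.0816, T=0.316, ωT=1.161584, cosh=1.753991, sinh=1.441001; start (x,ẋ)=(-0.124200, -0.002800) → end (x,ẋ)=(-0.157418, -0.230562)
phase 2: p=0.0264, T=0.507, ωT=1.863681, cosh=3.301264, sinh=3.146164; start (x,ẋ)=(-0.157418, -0.230562) → end (x,ẋ)=(-0.777766, -2.886995)

x = -0.7778, ẋ = -2.8870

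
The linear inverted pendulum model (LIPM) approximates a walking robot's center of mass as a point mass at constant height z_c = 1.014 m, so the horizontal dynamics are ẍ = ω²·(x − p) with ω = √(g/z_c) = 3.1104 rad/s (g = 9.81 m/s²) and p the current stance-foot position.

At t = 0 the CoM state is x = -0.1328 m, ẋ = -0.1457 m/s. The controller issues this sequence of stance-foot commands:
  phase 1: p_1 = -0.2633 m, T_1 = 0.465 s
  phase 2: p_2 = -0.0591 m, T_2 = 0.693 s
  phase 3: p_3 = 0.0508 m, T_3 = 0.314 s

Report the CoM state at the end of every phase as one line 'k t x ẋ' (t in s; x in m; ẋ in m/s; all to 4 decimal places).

1 0.4650 -0.0648 0.4877
2 1.1580 0.5838 2.0582
3 1.4720 1.6129 5.0096

phase 1: p=-0.2633, T=0.465, ωT=1.446336, cosh=2.241477, sinh=2.006046; start (x,ẋ)=(-0.132800, -0.145700) → end (x,ẋ)=(-0.064756, 0.487685)
phase 2: p=-0.0591, T=0.693, ωT=2.155507, cosh=4.374056, sinh=4.258211; start (x,ẋ)=(-0.064756, 0.487685) → end (x,ẋ)=(0.583812, 2.058248)
phase 3: p=0.0508, T=0.314, ωT=0.976666, cosh=1.516076, sinh=1.139511; start (x,ẋ)=(0.583812, 2.058248) → end (x,ẋ)=(1.612937, 5.009635)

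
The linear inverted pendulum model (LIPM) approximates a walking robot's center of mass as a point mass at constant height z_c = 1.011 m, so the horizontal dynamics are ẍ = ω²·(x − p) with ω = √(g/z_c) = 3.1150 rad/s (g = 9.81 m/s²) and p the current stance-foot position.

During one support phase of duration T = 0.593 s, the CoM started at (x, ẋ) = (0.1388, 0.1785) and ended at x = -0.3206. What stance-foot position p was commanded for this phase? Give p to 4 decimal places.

p = 0.4217

ωT = 3.1150·0.593 = 1.847195; cosh(ωT) = 3.249842, sinh(ωT) = 3.092163
x(T) = p + (x₀−p)·cosh(ωT) + (ẋ₀/ω)·sinh(ωT) ⇒ p·(1 − cosh) = x(T) − x₀·cosh − (ẋ₀/ω)·sinh
numerator   = -0.3206 − (0.1388)·3.249842 − (0.1785/3.1150)·3.092163 = -0.948869
denominator = 1 − 3.249842 = -2.249842
p = -0.948869 / -2.249842 = 0.4217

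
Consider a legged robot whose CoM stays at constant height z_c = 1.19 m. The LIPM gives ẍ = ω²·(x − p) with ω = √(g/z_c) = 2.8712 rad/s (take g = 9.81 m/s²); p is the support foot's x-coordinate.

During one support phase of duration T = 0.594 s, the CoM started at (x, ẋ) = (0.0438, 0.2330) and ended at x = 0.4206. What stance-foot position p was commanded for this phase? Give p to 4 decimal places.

ωT = 2.8712·0.594 = 1.705493; cosh(ωT) = 2.842890, sinh(ωT) = 2.661207
x(T) = p + (x₀−p)·cosh(ωT) + (ẋ₀/ω)·sinh(ωT) ⇒ p·(1 − cosh) = x(T) − x₀·cosh − (ẋ₀/ω)·sinh
numerator   = 0.4206 − (0.0438)·2.842890 − (0.2330/2.8712)·2.661207 = 0.080122
denominator = 1 − 2.842890 = -1.842890
p = 0.080122 / -1.842890 = -0.0435

p = -0.0435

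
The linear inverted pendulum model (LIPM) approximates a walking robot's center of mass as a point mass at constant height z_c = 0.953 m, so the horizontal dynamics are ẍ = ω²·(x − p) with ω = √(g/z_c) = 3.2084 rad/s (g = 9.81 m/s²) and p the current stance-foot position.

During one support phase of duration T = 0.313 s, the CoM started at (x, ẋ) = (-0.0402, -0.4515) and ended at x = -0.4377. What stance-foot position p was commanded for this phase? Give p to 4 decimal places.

p = 0.3816

ωT = 3.2084·0.313 = 1.004229; cosh(ωT) = 1.548065, sinh(ωT) = 1.181738
x(T) = p + (x₀−p)·cosh(ωT) + (ẋ₀/ω)·sinh(ωT) ⇒ p·(1 − cosh) = x(T) − x₀·cosh − (ẋ₀/ω)·sinh
numerator   = -0.4377 − (-0.0402)·1.548065 − (-0.4515/3.2084)·1.181738 = -0.209169
denominator = 1 − 1.548065 = -0.548065
p = -0.209169 / -0.548065 = 0.3816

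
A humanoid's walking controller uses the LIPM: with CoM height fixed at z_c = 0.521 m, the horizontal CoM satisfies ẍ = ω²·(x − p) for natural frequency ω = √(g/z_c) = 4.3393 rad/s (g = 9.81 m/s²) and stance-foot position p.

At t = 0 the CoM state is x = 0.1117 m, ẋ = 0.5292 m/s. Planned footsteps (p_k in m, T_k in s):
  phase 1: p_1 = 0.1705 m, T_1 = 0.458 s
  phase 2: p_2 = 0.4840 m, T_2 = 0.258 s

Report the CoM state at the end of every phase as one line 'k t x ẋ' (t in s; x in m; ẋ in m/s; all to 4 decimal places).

1 0.4580 0.3885 1.0536
2 0.7160 0.6544 1.2187

phase 1: p=0.1705, T=0.458, ωT=1.987399, cosh=3.716793, sinh=3.579741; start (x,ẋ)=(0.111700, 0.529200) → end (x,ẋ)=(0.388520, 1.053553)
phase 2: p=0.4840, T=0.258, ωT=1.119539, cosh=1.694936, sinh=1.368506; start (x,ẋ)=(0.388520, 1.053553) → end (x,ẋ)=(0.654432, 1.218713)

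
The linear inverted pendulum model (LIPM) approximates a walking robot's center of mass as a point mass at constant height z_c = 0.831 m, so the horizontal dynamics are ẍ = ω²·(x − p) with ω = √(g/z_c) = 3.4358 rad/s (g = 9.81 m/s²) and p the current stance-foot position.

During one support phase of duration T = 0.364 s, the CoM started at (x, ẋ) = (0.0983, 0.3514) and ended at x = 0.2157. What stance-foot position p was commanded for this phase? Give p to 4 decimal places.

ωT = 3.4358·0.364 = 1.250631; cosh(ωT) = 1.889435, sinh(ωT) = 1.603111
x(T) = p + (x₀−p)·cosh(ωT) + (ẋ₀/ω)·sinh(ωT) ⇒ p·(1 − cosh) = x(T) − x₀·cosh − (ẋ₀/ω)·sinh
numerator   = 0.2157 − (0.0983)·1.889435 − (0.3514/3.4358)·1.603111 = -0.133991
denominator = 1 − 1.889435 = -0.889435
p = -0.133991 / -0.889435 = 0.1506

p = 0.1506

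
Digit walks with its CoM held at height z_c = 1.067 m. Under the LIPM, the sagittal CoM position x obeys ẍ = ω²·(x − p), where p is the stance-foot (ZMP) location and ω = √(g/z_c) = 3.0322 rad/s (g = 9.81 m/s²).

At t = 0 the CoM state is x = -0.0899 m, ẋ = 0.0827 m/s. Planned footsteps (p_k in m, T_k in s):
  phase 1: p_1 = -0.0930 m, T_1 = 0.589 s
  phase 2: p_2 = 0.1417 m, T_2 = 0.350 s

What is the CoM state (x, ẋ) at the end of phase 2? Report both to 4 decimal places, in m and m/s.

x = 0.0231, ẋ = -0.1092

phase 1: p=-0.0930, T=0.589, ωT=1.785966, cosh=3.066487, sinh=2.898852; start (x,ẋ)=(-0.089900, 0.082700) → end (x,ẋ)=(-0.004431, 0.280847)
phase 2: p=0.1417, T=0.350, ωT=1.061270, cosh=1.618028, sinh=1.272011; start (x,ẋ)=(-0.004431, 0.280847) → end (x,ẋ)=(0.023072, -0.109207)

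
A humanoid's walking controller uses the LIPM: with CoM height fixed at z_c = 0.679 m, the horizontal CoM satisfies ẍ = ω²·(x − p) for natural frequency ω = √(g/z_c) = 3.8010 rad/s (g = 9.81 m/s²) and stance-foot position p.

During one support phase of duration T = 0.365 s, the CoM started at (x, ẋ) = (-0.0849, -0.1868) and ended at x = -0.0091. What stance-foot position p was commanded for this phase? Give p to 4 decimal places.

ωT = 3.8010·0.365 = 1.387365; cosh(ωT) = 2.127009, sinh(ωT) = 1.877276
x(T) = p + (x₀−p)·cosh(ωT) + (ẋ₀/ω)·sinh(ωT) ⇒ p·(1 − cosh) = x(T) − x₀·cosh − (ẋ₀/ω)·sinh
numerator   = -0.0091 − (-0.0849)·2.127009 − (-0.1868/3.8010)·1.877276 = 0.263742
denominator = 1 − 2.127009 = -1.127009
p = 0.263742 / -1.127009 = -0.2340

p = -0.2340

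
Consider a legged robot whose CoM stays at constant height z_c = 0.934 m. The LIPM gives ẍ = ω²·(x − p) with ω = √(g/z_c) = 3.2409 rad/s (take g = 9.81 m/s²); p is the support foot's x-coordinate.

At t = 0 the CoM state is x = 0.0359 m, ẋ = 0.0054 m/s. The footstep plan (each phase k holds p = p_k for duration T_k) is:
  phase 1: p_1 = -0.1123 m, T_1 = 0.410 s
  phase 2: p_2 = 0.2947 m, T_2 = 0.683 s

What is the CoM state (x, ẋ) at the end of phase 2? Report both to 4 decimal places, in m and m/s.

x = 1.0016, ẋ = 2.4215

phase 1: p=-0.1123, T=0.410, ωT=1.328769, cosh=2.020597, sinh=1.755794; start (x,ẋ)=(0.035900, 0.005400) → end (x,ẋ)=(0.190078, 0.854222)
phase 2: p=0.2947, T=0.683, ωT=2.213535, cosh=4.628654, sinh=4.519341; start (x,ẋ)=(0.190078, 0.854222) → end (x,ẋ)=(1.001628, 2.421527)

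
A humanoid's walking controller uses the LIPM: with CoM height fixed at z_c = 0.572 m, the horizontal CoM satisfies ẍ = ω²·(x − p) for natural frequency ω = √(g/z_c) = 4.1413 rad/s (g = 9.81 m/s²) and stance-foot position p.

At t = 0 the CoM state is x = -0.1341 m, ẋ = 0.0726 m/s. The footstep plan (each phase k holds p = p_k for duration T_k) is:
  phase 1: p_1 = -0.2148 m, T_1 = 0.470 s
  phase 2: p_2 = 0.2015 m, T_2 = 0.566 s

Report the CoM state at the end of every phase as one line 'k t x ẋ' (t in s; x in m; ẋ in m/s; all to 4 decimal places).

1 0.4700 0.1337 1.4058
2 1.0360 1.5977 5.9437

phase 1: p=-0.2148, T=0.470, ωT=1.946411, cosh=3.573146, sinh=3.430361; start (x,ẋ)=(-0.134100, 0.072600) → end (x,ẋ)=(0.133690, 1.405847)
phase 2: p=0.2015, T=0.566, ωT=2.343976, cosh=5.259269, sinh=5.163324; start (x,ẋ)=(0.133690, 1.405847) → end (x,ẋ)=(1.597660, 5.943746)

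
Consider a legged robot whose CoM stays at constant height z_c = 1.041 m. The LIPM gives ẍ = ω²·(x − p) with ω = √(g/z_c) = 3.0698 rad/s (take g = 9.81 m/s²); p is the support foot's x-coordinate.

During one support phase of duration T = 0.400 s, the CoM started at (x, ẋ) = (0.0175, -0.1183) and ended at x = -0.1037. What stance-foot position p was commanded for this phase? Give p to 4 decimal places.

p = 0.0890

ωT = 3.0698·0.400 = 1.227920; cosh(ωT) = 1.853511, sinh(ωT) = 1.560610
x(T) = p + (x₀−p)·cosh(ωT) + (ẋ₀/ω)·sinh(ωT) ⇒ p·(1 − cosh) = x(T) − x₀·cosh − (ẋ₀/ω)·sinh
numerator   = -0.1037 − (0.0175)·1.853511 − (-0.1183/3.0698)·1.560610 = -0.075996
denominator = 1 − 1.853511 = -0.853511
p = -0.075996 / -0.853511 = 0.0890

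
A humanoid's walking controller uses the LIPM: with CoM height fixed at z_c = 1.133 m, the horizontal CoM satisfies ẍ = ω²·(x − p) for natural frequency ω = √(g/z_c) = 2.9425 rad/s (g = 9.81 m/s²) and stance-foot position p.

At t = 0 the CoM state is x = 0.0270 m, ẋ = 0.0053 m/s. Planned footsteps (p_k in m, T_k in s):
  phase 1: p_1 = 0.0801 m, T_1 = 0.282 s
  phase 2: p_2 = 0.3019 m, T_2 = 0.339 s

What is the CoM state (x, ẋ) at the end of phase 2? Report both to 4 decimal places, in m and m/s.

phase 1: p=0.0801, T=0.282, ωT=0.829785, cosh=1.364484, sinh=0.928341; start (x,ẋ)=(0.027000, 0.005300) → end (x,ẋ)=(0.009318, -0.137819)
phase 2: p=0.3019, T=0.339, ωT=0.997507, cosh=1.540156, sinh=1.171359; start (x,ẋ)=(0.009318, -0.137819) → end (x,ẋ)=(-0.203585, -1.220711)

x = -0.2036, ẋ = -1.2207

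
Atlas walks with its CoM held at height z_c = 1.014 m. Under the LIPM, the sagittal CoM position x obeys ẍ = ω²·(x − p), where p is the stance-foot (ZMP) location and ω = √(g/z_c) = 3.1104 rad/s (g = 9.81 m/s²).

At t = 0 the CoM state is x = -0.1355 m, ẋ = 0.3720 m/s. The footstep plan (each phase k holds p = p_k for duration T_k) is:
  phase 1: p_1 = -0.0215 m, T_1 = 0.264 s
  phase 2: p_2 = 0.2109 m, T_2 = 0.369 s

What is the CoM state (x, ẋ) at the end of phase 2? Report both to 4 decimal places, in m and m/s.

phase 1: p=-0.0215, T=0.264, ωT=0.821146, cosh=1.356515, sinh=0.916588; start (x,ẋ)=(-0.135500, 0.372000) → end (x,ẋ)=(-0.066520, 0.179615)
phase 2: p=0.2109, T=0.369, ωT=1.147738, cosh=1.734205, sinh=1.416851; start (x,ẋ)=(-0.066520, 0.179615) → end (x,ẋ)=(-0.188385, -0.911093)

x = -0.1884, ẋ = -0.9111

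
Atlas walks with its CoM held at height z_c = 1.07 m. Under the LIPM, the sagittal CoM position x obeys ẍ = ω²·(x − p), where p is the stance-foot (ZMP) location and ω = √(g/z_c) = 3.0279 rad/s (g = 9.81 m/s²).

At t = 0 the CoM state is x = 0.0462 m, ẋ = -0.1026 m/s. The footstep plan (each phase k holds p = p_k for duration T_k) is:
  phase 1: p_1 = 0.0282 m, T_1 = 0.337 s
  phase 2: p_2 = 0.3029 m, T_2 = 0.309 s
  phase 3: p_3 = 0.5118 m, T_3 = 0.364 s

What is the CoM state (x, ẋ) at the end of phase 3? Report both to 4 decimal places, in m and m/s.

x = -1.0771, ẋ = -4.4999

phase 1: p=0.0282, T=0.337, ωT=1.020402, cosh=1.567380, sinh=1.206930; start (x,ẋ)=(0.046200, -0.102600) → end (x,ẋ)=(0.015516, -0.095033)
phase 2: p=0.3029, T=0.309, ωT=0.935621, cosh=1.470569, sinh=1.078227; start (x,ẋ)=(0.015516, -0.095033) → end (x,ẋ)=(-0.153559, -1.077993)
phase 3: p=0.5118, T=0.364, ωT=1.102156, cosh=1.671402, sinh=1.339247; start (x,ẋ)=(-0.153559, -1.077993) → end (x,ẋ)=(-1.077080, -4.499859)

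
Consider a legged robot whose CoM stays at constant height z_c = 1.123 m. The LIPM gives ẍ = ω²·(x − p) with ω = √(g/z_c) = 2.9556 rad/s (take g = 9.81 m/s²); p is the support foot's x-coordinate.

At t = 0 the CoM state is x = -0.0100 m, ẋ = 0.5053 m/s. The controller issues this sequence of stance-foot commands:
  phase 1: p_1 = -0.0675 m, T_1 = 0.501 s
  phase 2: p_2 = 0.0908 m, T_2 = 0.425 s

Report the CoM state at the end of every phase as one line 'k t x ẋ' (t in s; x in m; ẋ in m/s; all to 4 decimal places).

phase 1: p=-0.0675, T=0.501, ωT=1.480756, cosh=2.311866, sinh=2.084400; start (x,ẋ)=(-0.010000, 0.505300) → end (x,ẋ)=(0.421789, 1.522423)
phase 2: p=0.0908, T=0.425, ωT=1.256130, cosh=1.898279, sinh=1.613525; start (x,ẋ)=(0.421789, 1.522423) → end (x,ẋ)=(1.550233, 4.468449)

1 0.5010 0.4218 1.5224
2 0.9260 1.5502 4.4684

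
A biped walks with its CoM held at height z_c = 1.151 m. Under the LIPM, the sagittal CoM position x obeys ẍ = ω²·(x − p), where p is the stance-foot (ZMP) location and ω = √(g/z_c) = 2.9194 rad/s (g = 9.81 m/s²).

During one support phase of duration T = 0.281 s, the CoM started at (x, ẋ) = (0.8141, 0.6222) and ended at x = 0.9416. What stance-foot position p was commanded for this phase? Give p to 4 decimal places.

p = 1.0042

ωT = 2.9194·0.281 = 0.820351; cosh(ωT) = 1.355787, sinh(ωT) = 0.915510
x(T) = p + (x₀−p)·cosh(ωT) + (ẋ₀/ω)·sinh(ωT) ⇒ p·(1 − cosh) = x(T) − x₀·cosh − (ẋ₀/ω)·sinh
numerator   = 0.9416 − (0.8141)·1.355787 − (0.6222/2.9194)·0.915510 = -0.357266
denominator = 1 − 1.355787 = -0.355787
p = -0.357266 / -0.355787 = 1.0042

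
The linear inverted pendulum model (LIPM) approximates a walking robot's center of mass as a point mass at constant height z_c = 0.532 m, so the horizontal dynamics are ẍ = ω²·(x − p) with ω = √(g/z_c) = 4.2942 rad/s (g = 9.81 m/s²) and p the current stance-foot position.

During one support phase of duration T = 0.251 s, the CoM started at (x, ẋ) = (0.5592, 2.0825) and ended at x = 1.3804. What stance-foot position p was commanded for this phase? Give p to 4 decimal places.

p = 0.2601

ωT = 4.2942·0.251 = 1.077844; cosh(ωT) = 1.639333, sinh(ωT) = 1.299005
x(T) = p + (x₀−p)·cosh(ωT) + (ẋ₀/ω)·sinh(ωT) ⇒ p·(1 − cosh) = x(T) − x₀·cosh − (ẋ₀/ω)·sinh
numerator   = 1.3804 − (0.5592)·1.639333 − (2.0825/4.2942)·1.299005 = -0.166276
denominator = 1 − 1.639333 = -0.639333
p = -0.166276 / -0.639333 = 0.2601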